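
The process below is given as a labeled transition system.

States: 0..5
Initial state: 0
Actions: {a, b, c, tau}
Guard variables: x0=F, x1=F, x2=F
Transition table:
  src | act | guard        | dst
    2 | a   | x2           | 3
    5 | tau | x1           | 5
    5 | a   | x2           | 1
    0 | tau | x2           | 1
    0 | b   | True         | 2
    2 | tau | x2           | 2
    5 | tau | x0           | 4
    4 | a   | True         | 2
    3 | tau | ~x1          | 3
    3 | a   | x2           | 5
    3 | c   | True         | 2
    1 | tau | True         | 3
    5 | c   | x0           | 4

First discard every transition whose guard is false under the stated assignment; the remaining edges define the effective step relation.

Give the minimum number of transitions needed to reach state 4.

Layered search for 4:
  Layer 0: {0}
  Layer 1: {2}
4 never appears.

Answer: UNREACHABLE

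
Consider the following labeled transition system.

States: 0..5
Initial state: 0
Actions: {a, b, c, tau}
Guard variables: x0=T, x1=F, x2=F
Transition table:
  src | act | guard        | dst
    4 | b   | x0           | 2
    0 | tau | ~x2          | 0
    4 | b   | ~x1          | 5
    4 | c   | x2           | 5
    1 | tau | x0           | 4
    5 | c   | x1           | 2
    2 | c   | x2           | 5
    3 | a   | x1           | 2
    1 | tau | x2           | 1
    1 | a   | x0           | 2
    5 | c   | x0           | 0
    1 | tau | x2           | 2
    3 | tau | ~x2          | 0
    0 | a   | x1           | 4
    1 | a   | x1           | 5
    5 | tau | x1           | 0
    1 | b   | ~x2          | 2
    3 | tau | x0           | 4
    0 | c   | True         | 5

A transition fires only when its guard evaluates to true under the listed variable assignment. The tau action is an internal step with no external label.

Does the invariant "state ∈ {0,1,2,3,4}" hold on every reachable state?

Answer: INVARIANT VIOLATED at state 5

Analysis:
Safe = {0,1,2,3,4}
Reach set: {0,5}
  0: safe
  5: VIOLATES
witness against invariant: c → 5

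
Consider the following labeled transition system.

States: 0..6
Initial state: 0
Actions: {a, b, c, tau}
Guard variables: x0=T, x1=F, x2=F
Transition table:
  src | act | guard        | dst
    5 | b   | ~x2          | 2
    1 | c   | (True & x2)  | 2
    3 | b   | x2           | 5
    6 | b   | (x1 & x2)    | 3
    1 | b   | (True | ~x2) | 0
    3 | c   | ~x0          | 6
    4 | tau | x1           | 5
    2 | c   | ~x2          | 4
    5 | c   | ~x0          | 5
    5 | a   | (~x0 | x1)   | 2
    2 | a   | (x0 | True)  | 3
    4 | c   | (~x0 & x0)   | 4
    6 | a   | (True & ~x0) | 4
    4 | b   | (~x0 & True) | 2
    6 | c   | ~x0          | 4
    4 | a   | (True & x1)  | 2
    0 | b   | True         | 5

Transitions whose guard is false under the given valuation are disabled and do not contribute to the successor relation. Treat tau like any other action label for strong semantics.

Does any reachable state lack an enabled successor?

Reach set: {0,2,3,4,5}
  0: b→5  [deg 1]
  2: a→3  c→4  [deg 2]
  3: ∅  [STUCK]
  4: ∅  [STUCK]
  5: b→2  [deg 1]
witness 3: b·b·a

Answer: DEADLOCK at state 3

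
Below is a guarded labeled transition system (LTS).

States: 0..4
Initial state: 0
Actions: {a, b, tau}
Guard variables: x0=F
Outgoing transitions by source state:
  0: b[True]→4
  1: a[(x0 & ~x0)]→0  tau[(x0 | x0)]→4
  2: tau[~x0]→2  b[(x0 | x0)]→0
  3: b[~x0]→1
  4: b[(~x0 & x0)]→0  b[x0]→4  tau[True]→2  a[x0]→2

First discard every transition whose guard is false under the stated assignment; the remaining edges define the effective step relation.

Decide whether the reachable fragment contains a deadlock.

Answer: DEADLOCK-FREE

Trace:
R = {0,2,4}
  0: b→4  [deg 1]
  2: tau→2  [deg 1]
  4: tau→2  [deg 1]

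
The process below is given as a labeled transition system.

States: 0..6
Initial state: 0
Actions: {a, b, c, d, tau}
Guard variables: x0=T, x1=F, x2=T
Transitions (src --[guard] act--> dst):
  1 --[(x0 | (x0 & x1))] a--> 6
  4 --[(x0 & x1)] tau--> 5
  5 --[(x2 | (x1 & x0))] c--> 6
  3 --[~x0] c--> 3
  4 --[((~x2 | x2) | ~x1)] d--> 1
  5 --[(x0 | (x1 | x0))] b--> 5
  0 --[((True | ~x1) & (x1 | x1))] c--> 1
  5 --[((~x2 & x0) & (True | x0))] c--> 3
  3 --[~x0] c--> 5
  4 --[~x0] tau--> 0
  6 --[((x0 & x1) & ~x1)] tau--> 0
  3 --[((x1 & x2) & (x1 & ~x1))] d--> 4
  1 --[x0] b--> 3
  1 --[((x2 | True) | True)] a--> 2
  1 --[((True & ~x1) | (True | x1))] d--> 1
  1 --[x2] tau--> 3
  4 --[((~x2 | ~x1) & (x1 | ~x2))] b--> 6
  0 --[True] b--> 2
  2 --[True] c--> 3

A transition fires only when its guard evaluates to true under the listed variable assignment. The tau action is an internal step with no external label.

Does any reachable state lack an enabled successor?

Answer: DEADLOCK at state 3

Analysis:
Reach set: {0,2,3}
  0: b→2  [1 exit(s)]
  2: c→3  [1 exit(s)]
  3: ∅  [deadlock]
Path to 3: b·c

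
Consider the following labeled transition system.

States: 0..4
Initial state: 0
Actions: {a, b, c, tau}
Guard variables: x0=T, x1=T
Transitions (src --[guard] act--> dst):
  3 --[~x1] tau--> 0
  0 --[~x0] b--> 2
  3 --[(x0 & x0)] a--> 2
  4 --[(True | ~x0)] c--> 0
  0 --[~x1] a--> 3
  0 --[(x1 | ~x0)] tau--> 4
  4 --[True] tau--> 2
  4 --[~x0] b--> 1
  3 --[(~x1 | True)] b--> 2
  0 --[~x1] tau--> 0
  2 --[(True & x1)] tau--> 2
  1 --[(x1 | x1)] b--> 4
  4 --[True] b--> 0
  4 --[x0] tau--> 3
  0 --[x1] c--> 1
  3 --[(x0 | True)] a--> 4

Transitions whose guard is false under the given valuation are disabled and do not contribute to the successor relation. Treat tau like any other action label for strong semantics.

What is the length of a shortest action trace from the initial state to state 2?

Answer: 2

Trace:
Breadth-first toward 2:
  depth 0: {0}
  depth 1: {1,4}
  depth 2: {2,3}
first hit 2 at d=2 via tau·tau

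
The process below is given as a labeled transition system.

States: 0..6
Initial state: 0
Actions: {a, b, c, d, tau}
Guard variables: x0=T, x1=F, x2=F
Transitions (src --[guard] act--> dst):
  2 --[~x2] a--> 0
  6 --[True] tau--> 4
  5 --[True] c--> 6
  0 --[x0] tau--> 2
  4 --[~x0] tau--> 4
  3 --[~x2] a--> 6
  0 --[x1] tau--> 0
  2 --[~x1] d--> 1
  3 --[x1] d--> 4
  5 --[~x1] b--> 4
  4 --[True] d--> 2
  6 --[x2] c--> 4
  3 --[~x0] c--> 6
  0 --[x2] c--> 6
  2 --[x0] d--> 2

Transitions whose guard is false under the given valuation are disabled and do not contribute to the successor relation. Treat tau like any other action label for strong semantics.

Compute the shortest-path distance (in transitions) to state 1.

Breadth-first toward 1:
  Layer 0: {0}
  Layer 1: {2}
  Layer 2: {1}
depth(1)=2, e.g. tau·d

Answer: 2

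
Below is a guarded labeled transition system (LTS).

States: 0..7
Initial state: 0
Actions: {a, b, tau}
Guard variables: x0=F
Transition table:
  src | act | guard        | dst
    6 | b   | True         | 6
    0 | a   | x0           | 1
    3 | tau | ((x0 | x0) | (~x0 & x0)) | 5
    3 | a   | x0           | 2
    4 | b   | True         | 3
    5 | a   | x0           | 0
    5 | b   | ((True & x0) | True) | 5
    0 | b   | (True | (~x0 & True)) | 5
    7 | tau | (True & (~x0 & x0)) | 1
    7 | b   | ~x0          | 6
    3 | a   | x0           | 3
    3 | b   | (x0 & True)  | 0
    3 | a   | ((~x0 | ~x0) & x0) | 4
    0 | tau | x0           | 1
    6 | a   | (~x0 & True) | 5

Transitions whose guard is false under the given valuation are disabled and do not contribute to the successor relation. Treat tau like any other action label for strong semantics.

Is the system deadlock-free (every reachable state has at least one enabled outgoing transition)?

Answer: DEADLOCK-FREE

Working:
Reach set: {0,5}
  0: b→5  [deg 1]
  5: b→5  [deg 1]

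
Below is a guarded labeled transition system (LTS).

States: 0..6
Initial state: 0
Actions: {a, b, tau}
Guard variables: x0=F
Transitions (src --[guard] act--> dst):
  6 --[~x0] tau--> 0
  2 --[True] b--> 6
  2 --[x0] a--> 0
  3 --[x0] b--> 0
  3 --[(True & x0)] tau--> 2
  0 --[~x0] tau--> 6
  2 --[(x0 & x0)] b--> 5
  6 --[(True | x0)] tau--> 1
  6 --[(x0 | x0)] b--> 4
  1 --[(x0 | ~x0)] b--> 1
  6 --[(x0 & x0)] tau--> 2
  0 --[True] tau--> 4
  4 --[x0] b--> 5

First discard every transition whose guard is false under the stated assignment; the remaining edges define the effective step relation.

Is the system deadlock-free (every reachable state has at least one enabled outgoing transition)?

Reachable = {0,1,4,6}
  0: tau→4  tau→6  [2 out]
  1: b→1  [1 out]
  4: ∅  [deadlock]
  6: tau→0  tau→1  [2 out]
witness 4: tau

Answer: DEADLOCK at state 4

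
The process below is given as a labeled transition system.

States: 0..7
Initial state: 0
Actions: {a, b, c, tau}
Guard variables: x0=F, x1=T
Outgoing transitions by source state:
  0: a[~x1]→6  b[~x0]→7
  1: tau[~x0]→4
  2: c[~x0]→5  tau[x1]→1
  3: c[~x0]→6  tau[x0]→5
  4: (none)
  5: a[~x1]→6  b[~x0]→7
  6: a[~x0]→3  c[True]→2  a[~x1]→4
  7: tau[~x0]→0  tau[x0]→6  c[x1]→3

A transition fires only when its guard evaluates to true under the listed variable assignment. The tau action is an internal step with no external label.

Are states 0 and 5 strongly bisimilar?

Answer: BISIMILAR

Working:
Bisimulation quotient by refinement:
  P[0] = {{0,1,2,3,4,5,6,7}}
  P[1] = {{0,5},{1},{2,7},{3},{4},{6}}
  P[2] = {{0,5},{1},{2},{3},{4},{6},{7}}
stable after 3 split(s): 7 block(s)
class of 0: {0,5}; class of 5: {0,5}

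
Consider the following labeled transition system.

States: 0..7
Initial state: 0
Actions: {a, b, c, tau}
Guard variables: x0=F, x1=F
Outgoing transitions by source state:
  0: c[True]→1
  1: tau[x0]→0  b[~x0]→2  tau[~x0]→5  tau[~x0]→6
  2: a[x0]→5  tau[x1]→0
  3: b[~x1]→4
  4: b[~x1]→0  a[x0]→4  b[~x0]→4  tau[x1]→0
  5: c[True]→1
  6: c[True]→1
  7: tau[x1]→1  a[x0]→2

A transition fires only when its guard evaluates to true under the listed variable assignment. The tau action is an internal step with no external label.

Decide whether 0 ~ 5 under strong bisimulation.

Answer: BISIMILAR

Analysis:
Refine partition for ~:
  round 0: {{0,1,2,3,4,5,6,7}}
  round 1: {{0,5,6},{1},{2,7},{3,4}}
  round 2: {{0,5,6},{1},{2,7},{3},{4}}
stable after 3 split(s): 5 block(s)
class of 0: {0,5,6}; class of 5: {0,5,6}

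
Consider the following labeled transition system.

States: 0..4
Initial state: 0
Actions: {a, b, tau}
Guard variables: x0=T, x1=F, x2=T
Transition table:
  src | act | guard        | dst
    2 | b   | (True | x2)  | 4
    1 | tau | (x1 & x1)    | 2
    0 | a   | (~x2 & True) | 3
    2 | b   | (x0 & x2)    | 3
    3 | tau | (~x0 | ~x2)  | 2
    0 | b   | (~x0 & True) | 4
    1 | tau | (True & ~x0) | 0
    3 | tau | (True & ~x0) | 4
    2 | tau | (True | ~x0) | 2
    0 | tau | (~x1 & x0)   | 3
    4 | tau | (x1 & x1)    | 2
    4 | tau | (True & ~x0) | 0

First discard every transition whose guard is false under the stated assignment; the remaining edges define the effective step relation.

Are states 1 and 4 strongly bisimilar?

Compute ~ classes (split until stable):
  π0 = {{0,1,2,3,4}}
  π1 = {{0},{1,3,4},{2}}
3 equivalence class(es) (converged in 2)
[1]={1,3,4}  [4]={1,3,4}

Answer: BISIMILAR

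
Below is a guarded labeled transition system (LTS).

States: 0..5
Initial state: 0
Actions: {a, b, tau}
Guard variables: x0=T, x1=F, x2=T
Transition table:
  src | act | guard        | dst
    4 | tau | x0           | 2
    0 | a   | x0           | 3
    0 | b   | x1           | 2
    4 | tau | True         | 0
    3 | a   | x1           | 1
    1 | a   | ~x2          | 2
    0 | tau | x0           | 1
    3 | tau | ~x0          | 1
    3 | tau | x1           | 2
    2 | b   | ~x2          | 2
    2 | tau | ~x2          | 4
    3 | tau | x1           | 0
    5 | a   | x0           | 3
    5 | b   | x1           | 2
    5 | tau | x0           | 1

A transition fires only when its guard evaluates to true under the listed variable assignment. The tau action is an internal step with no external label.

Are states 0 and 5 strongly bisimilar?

Answer: BISIMILAR

Working:
Compute ~ classes (split until stable):
  π0 = {{0,1,2,3,4,5}}
  π1 = {{0,5},{1,2,3},{4}}
Fixed point at round 2; 3 class(es).
class of 0: {0,5}; class of 5: {0,5}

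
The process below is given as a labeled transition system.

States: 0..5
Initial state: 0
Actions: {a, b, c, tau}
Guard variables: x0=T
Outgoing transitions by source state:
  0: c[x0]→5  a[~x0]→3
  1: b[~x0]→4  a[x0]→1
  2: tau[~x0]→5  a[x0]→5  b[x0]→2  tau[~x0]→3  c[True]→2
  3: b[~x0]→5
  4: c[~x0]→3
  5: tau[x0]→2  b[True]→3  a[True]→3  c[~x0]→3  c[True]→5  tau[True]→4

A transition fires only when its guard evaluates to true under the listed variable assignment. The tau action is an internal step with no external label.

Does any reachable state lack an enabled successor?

Answer: DEADLOCK at state 3

Analysis:
R = {0,2,3,4,5}
  0: c→5  [1 out]
  2: a→5  b→2  c→2  [3 out]
  3: ∅  [STUCK]
  4: ∅  [STUCK]
  5: a→3  b→3  c→5  tau→2  tau→4  [5 out]
witness 3: c·b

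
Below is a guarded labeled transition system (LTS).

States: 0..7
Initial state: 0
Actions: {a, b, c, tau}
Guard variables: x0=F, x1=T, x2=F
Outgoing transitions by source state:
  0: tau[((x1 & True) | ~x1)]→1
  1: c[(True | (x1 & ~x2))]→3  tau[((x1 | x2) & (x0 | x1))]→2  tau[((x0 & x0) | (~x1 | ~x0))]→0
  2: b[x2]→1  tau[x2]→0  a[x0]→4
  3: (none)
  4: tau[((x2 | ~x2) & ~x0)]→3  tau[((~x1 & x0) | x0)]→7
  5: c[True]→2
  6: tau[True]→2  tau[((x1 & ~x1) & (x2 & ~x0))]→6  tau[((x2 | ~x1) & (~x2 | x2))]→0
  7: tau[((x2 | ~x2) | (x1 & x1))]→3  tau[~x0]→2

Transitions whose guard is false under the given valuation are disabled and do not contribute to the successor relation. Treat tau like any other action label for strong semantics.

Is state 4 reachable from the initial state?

Answer: UNREACHABLE

Working:
Guard filter leaves 9 enabled edge(s).
Layer 0: {0}
Layer 1: {1}  cumulative {0,1}
Layer 2: {2,3}  cumulative {0,1,2,3}
R = {0,1,2,3}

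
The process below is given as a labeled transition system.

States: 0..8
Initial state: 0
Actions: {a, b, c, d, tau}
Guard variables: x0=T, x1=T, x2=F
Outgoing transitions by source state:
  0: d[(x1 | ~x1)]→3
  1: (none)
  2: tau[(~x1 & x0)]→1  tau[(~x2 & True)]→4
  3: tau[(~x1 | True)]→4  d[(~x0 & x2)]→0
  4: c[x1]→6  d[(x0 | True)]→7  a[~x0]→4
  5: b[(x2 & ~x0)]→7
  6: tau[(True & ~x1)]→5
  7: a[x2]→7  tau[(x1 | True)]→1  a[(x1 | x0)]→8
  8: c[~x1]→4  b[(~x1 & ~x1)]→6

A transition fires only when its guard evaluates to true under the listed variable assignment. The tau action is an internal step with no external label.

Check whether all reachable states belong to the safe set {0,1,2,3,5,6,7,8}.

Allowed set {0,1,2,3,5,6,7,8}
Reach set: {0,1,3,4,6,7,8}
  0: safe
  1: safe
  3: safe
  4: outside
  6: safe
  7: safe
  8: safe
reach 4 via d·tau — violates

Answer: INVARIANT VIOLATED at state 4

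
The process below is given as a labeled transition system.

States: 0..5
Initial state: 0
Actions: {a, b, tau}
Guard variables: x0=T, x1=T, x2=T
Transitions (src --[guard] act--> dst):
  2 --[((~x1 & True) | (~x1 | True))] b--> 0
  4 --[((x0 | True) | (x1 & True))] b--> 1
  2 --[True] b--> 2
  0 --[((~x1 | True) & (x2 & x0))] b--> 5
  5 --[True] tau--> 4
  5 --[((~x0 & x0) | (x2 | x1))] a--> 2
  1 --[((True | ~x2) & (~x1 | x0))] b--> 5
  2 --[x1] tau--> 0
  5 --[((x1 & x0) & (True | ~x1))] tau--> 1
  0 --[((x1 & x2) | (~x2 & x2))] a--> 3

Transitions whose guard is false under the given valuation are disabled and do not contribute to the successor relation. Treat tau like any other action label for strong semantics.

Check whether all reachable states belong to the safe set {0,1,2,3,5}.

Answer: INVARIANT VIOLATED at state 4

Trace:
Allowed set {0,1,2,3,5}
Reach set: {0,1,2,3,4,5}
  0: ✓
  1: ✓
  2: ✓
  3: ✓
  4: VIOLATES
  5: ✓
witness against invariant: b·tau → 4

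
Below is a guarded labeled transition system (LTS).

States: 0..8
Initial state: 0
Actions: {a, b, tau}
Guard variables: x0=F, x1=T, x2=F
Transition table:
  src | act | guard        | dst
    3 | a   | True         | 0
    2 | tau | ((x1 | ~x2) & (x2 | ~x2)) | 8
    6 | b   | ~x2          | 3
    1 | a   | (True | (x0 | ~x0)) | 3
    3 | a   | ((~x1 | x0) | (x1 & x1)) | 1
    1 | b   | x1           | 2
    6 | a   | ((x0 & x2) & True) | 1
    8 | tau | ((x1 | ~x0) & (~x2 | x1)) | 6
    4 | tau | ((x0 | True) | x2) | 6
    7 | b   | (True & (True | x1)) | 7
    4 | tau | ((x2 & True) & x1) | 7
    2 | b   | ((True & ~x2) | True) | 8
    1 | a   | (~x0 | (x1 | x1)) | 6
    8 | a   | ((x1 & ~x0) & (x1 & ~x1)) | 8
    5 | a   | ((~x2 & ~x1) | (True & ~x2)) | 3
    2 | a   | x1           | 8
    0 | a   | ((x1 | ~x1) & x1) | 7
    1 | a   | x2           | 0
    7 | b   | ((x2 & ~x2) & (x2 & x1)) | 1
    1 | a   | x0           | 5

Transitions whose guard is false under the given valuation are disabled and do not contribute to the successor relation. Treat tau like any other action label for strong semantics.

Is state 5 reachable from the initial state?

Answer: UNREACHABLE

Working:
After dropping false guards: 14 live edges.
L0 = {0}
L1 = {7}  now seen {0,7}
R = {0,7}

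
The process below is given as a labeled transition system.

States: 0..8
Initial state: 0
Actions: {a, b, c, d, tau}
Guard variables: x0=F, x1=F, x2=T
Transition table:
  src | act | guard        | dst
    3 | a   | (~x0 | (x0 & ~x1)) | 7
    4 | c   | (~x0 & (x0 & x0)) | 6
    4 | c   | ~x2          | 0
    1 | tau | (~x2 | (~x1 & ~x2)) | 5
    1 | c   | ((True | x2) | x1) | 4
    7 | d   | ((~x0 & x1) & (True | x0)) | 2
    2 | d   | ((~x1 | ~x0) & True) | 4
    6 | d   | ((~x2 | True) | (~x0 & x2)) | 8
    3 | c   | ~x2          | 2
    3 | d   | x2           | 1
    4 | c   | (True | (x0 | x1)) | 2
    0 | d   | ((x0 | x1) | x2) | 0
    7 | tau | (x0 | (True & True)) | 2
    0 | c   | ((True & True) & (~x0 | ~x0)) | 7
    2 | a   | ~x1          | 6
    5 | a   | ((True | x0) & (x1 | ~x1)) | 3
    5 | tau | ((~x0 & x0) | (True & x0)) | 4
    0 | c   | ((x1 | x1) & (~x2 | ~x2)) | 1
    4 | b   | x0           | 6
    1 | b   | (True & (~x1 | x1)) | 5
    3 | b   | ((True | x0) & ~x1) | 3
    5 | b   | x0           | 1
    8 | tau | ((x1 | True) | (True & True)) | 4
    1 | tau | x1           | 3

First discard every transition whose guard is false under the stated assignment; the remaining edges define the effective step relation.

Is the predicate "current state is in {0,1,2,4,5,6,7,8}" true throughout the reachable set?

Answer: INVARIANT HOLDS

Analysis:
Safe = {0,1,2,4,5,6,7,8}
Reachable = {0,2,4,6,7,8}
  0: safe
  2: safe
  4: safe
  6: safe
  7: safe
  8: safe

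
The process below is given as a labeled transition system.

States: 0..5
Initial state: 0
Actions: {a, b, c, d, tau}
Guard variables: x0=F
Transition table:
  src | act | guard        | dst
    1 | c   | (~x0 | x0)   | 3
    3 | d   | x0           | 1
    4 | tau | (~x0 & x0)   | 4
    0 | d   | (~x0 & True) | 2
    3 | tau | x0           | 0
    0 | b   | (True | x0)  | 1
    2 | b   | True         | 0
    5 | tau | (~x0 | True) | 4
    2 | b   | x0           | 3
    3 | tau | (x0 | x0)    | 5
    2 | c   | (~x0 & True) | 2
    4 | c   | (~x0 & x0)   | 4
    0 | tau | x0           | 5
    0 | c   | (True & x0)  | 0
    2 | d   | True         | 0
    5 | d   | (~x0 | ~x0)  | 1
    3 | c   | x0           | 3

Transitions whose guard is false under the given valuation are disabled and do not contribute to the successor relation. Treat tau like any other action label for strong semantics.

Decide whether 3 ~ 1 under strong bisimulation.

Answer: NOT BISIMILAR

Trace:
Refine partition for ~:
  π0 = {{0,1,2,3,4,5}}
  π1 = {{0},{1},{2},{3,4},{5}}
5 equivalence class(es) (converged in 2)
class of 3: {3,4}; class of 1: {1}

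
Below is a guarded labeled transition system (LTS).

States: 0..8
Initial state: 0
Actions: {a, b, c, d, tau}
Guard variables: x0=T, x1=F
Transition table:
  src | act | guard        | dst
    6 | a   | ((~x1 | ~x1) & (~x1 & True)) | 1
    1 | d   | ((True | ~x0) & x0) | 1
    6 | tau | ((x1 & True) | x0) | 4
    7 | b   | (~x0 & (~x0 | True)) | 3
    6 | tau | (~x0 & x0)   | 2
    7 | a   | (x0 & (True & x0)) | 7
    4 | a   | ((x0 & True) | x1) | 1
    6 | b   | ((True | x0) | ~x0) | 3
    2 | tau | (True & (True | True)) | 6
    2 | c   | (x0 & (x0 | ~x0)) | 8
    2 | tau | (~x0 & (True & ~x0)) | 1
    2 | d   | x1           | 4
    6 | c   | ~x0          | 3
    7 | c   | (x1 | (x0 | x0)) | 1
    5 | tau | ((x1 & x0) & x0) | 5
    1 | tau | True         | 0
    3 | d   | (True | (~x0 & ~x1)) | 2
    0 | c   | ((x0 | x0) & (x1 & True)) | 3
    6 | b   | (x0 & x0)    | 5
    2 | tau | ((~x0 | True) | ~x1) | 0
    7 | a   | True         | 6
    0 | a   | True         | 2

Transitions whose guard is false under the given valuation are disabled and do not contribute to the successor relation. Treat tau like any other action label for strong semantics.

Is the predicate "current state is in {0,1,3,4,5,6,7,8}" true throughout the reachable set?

Allowed set {0,1,3,4,5,6,7,8}
Reach set: {0,1,2,3,4,5,6,8}
  0: ✓
  1: ✓
  2: VIOLATES
  3: ✓
  4: ✓
  5: ✓
  6: ✓
  8: ✓
counterexample path to 2: a

Answer: INVARIANT VIOLATED at state 2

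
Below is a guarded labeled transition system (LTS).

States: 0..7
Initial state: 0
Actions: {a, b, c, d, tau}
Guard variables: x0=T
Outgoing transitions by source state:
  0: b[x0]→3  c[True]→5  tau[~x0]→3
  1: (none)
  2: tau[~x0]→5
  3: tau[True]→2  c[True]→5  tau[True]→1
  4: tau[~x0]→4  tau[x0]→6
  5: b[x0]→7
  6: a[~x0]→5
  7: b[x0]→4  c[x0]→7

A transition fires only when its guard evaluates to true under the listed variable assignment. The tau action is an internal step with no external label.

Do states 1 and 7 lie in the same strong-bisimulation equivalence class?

Answer: NOT BISIMILAR

Working:
Bisimulation quotient by refinement:
  P[0] = {{0,1,2,3,4,5,6,7}}
  P[1] = {{0,7},{1,2,6},{3},{4},{5}}
  P[2] = {{0},{1,2,6},{3},{4},{5},{7}}
6 equivalence class(es) (converged in 3)
class of 1: {1,2,6}; class of 7: {7}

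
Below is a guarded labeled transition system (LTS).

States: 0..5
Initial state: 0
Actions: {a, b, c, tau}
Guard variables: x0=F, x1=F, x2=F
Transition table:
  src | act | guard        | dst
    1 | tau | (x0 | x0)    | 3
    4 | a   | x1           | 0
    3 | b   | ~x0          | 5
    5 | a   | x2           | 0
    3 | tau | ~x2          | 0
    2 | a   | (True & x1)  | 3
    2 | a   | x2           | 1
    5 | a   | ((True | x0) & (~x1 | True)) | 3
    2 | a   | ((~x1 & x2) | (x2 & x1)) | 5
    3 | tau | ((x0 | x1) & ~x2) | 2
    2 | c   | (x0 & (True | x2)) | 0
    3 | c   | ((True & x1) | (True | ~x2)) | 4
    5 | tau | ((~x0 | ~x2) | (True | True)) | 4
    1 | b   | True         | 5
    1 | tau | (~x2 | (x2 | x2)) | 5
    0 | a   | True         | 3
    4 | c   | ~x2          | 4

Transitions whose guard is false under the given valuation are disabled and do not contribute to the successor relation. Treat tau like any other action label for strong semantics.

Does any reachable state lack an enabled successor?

Reachable = {0,3,4,5}
  0: a→3  [deg 1]
  3: b→5  c→4  tau→0  [deg 3]
  4: c→4  [deg 1]
  5: a→3  tau→4  [deg 2]

Answer: DEADLOCK-FREE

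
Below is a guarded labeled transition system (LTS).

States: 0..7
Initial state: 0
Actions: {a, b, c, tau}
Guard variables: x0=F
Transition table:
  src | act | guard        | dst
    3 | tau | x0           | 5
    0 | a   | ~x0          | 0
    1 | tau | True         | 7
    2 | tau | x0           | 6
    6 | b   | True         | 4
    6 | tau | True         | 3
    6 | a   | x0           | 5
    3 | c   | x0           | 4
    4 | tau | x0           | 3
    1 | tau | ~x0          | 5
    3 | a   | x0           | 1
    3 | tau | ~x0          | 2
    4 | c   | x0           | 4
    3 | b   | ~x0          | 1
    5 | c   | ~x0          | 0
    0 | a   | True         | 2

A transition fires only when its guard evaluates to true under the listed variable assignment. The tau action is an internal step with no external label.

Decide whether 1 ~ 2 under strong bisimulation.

Answer: NOT BISIMILAR

Trace:
Bisimulation quotient by refinement:
  π0 = {{0,1,2,3,4,5,6,7}}
  π1 = {{0},{1},{2,4,7},{3,6},{5}}
  π2 = {{0},{1},{2,4,7},{3},{5},{6}}
Fixed point at round 3; 6 class(es).
1∈{1}, 2∈{2,4,7}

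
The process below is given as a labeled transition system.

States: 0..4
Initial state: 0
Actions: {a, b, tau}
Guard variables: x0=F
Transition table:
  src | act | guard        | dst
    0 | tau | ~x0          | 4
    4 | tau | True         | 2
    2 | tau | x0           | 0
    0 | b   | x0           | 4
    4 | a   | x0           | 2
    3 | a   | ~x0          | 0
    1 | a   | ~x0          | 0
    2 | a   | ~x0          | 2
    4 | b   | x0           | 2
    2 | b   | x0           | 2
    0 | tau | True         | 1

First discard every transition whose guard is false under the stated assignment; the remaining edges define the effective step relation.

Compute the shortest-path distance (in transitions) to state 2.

Answer: 2

Working:
Breadth-first toward 2:
  Layer 0: {0}
  Layer 1: {1,4}
  Layer 2: {2}
depth(2)=2, e.g. tau·tau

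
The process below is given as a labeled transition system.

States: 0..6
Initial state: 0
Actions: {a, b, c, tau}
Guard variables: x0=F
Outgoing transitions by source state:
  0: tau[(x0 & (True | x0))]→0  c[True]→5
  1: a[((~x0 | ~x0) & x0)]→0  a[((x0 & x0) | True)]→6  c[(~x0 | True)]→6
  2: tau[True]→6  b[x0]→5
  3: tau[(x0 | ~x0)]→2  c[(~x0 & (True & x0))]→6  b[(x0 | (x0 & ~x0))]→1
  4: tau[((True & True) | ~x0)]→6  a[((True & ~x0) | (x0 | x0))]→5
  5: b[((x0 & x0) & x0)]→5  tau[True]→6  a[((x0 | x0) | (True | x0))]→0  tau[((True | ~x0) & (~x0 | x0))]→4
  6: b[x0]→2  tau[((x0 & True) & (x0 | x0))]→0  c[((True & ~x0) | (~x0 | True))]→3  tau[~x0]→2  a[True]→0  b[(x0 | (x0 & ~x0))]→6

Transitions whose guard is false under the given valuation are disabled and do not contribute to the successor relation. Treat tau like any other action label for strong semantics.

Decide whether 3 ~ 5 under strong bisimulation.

Answer: NOT BISIMILAR

Trace:
Compute ~ classes (split until stable):
  P[0] = {{0,1,2,3,4,5,6}}
  P[1] = {{0},{1},{2,3},{4,5},{6}}
  P[2] = {{0},{1},{2},{3},{4},{5},{6}}
stable after 3 split(s): 7 block(s)
3∈{3}, 5∈{5}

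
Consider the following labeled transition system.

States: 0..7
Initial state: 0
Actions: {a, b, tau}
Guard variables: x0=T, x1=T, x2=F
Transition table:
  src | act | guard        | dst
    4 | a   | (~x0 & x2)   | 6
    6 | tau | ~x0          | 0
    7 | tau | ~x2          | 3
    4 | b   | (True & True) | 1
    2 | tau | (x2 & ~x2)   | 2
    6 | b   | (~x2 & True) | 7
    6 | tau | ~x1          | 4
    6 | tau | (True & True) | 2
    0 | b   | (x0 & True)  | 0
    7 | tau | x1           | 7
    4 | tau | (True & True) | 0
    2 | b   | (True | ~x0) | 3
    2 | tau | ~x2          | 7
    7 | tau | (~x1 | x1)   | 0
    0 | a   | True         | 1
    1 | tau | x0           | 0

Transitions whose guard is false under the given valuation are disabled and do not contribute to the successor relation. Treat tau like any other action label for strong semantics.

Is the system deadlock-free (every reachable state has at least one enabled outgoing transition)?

Answer: DEADLOCK-FREE

Working:
Reachable = {0,1}
  0: a→1  b→0  [2 out]
  1: tau→0  [1 out]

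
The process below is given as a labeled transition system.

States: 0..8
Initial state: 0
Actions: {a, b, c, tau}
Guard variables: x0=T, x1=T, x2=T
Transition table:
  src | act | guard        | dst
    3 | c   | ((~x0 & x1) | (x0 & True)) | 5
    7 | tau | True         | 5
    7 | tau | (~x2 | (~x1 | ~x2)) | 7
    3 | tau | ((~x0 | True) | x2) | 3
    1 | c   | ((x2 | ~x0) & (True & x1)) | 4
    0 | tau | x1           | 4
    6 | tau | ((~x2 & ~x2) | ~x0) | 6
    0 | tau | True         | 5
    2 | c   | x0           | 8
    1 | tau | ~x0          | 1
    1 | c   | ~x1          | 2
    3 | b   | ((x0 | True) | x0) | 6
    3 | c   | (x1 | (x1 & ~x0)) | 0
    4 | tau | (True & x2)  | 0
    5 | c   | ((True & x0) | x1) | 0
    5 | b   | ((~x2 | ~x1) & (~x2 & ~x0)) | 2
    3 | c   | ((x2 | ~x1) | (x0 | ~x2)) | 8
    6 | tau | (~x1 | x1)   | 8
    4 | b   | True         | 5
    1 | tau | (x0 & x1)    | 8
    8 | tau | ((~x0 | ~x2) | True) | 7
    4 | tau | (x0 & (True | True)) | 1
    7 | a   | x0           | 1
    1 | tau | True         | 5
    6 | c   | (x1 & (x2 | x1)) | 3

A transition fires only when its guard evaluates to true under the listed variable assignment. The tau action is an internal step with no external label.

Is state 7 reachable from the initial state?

20 transition(s) survive guard evaluation.
depth 0: {0}
depth 1: {4,5}  total {0,4,5}
depth 2: {1}  total {0,1,4,5}
depth 3: {8}  total {0,1,4,5,8}
depth 4: {7}  total {0,1,4,5,7,8}
Reach set: {0,1,4,5,7,8}
Path to 7: tau·tau·tau·tau

Answer: REACHABLE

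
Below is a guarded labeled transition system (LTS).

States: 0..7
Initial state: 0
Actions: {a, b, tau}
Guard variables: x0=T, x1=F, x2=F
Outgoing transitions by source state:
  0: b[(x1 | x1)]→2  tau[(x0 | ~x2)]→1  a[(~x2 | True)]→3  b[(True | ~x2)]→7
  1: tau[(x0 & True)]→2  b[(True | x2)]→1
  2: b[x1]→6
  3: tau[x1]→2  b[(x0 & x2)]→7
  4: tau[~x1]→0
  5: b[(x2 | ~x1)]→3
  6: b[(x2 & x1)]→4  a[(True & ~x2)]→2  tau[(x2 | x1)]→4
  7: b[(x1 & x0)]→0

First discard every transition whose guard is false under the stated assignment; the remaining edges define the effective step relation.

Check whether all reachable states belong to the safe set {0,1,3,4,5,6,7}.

Safe = {0,1,3,4,5,6,7}
Reachable = {0,1,2,3,7}
  0: ok
  1: ok
  2: outside
  3: ok
  7: ok
counterexample path to 2: tau·tau

Answer: INVARIANT VIOLATED at state 2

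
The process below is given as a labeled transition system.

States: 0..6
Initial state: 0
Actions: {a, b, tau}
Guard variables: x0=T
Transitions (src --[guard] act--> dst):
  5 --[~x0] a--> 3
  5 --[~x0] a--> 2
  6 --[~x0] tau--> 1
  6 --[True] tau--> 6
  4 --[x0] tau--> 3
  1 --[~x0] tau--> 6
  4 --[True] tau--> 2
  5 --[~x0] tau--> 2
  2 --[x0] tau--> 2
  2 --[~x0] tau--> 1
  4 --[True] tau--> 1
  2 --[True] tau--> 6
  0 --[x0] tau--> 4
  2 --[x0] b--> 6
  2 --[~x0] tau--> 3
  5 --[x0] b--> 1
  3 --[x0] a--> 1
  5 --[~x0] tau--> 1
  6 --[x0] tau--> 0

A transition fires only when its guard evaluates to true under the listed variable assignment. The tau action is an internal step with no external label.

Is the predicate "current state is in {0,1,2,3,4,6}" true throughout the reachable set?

Inv-set: {0,1,2,3,4,6}
Reach set: {0,1,2,3,4,6}
  0: safe
  1: safe
  2: safe
  3: safe
  4: safe
  6: safe

Answer: INVARIANT HOLDS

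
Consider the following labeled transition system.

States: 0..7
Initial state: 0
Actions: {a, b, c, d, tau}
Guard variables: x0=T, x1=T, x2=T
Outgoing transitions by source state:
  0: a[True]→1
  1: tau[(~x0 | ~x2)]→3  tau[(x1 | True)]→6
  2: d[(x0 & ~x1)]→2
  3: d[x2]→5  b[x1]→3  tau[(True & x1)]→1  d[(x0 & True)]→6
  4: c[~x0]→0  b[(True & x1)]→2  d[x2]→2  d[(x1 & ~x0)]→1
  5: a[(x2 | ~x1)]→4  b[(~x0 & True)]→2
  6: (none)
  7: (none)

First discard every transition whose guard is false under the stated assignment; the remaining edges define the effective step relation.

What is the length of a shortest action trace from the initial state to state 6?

Answer: 2

Trace:
Layered search for 6:
  depth 0: {0}
  depth 1: {1}
  depth 2: {6}
depth(6)=2, e.g. a·tau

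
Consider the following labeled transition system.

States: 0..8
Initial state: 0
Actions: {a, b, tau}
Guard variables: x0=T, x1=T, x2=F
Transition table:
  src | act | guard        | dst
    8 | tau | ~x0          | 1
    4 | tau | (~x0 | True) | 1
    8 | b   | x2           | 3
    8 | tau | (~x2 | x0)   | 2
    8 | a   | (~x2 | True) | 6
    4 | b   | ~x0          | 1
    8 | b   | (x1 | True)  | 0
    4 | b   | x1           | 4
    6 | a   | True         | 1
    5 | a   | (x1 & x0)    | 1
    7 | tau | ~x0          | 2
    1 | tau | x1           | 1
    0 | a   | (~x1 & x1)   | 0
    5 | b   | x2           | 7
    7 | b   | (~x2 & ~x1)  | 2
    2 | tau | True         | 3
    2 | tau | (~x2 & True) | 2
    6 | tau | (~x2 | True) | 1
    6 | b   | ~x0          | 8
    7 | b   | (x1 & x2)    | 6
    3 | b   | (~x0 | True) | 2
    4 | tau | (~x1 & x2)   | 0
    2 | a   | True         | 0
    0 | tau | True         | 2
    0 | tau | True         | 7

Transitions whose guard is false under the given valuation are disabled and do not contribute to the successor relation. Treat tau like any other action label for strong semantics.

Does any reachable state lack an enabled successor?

R = {0,2,3,7}
  0: tau→2  tau→7  [deg 2]
  2: a→0  tau→2  tau→3  [deg 3]
  3: b→2  [deg 1]
  7: ∅  [deadlock]
trace reaching 7: tau

Answer: DEADLOCK at state 7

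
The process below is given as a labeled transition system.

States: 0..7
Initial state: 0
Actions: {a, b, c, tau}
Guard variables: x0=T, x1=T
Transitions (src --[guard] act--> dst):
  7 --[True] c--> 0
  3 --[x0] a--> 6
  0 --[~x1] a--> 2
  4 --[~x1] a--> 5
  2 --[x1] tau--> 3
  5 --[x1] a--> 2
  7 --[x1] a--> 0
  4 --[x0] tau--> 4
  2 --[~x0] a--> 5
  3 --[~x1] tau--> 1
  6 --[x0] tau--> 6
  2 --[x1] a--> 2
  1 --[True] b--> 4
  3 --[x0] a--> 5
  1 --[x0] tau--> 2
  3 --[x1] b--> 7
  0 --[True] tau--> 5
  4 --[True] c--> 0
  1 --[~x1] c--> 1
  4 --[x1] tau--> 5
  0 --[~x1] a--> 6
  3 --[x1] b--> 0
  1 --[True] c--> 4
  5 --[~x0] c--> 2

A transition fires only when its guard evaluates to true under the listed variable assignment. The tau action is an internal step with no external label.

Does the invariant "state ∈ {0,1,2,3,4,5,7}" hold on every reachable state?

Answer: INVARIANT VIOLATED at state 6

Analysis:
Safe = {0,1,2,3,4,5,7}
R = {0,2,3,5,6,7}
  0: ok
  2: ok
  3: ok
  5: ok
  6: ✗ unsafe
  7: ok
witness against invariant: tau·a·tau·a → 6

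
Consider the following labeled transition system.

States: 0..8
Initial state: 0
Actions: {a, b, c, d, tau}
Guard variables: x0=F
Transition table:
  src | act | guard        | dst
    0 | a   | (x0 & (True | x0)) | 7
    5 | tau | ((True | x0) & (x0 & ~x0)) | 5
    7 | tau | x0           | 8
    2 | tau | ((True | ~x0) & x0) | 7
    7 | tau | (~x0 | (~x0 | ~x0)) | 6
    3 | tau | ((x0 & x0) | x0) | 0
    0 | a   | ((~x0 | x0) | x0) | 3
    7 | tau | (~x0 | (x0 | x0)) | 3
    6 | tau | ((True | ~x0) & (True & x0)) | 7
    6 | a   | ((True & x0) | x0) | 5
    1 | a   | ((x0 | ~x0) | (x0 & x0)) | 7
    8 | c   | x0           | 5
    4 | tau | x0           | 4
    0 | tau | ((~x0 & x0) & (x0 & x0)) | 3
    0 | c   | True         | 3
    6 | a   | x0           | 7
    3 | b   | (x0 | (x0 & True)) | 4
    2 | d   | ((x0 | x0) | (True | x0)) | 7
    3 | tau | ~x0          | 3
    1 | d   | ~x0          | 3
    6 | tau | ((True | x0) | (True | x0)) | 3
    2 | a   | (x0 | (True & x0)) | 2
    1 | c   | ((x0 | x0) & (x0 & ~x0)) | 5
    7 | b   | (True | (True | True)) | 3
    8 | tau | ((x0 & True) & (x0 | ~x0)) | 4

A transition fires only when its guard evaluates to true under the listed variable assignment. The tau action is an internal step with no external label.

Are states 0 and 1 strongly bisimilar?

Compute ~ classes (split until stable):
  round 0: {{0,1,2,3,4,5,6,7,8}}
  round 1: {{0},{1},{2},{3,6},{4,5,8},{7}}
stable after 2 split(s): 6 block(s)
[0]={0}  [1]={1}

Answer: NOT BISIMILAR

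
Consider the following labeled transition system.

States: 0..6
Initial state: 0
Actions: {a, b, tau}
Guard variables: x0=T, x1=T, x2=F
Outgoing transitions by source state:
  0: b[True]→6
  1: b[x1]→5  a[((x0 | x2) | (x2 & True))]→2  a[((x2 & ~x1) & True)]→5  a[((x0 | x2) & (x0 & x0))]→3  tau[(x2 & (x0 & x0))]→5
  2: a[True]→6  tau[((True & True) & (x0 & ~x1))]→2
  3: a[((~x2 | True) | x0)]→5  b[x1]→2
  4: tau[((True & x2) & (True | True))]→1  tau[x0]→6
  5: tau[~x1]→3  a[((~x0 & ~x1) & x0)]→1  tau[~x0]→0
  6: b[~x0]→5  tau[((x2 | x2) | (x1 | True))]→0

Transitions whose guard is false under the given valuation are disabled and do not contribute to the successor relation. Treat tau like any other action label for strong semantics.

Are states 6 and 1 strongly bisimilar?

Bisimulation quotient by refinement:
  P[0] = {{0,1,2,3,4,5,6}}
  P[1] = {{0},{1,3},{2},{4,6},{5}}
  P[2] = {{0},{1},{2},{3},{4},{5},{6}}
Fixed point at round 3; 7 class(es).
6∈{6}, 1∈{1}

Answer: NOT BISIMILAR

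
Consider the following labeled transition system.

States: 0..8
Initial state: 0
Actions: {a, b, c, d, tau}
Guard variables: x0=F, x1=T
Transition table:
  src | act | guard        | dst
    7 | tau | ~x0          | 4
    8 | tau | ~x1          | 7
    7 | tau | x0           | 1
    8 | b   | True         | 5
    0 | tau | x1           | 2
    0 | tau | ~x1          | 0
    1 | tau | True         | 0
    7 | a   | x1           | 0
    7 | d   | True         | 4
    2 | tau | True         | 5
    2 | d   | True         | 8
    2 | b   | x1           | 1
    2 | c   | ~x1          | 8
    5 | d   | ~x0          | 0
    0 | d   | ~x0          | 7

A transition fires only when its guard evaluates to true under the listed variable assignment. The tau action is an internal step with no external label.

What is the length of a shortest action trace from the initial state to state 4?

Answer: 2

Working:
BFS to 4:
  Layer 0: {0}
  Layer 1: {2,7}
  Layer 2: {1,4,5,8}
depth(4)=2, e.g. d·d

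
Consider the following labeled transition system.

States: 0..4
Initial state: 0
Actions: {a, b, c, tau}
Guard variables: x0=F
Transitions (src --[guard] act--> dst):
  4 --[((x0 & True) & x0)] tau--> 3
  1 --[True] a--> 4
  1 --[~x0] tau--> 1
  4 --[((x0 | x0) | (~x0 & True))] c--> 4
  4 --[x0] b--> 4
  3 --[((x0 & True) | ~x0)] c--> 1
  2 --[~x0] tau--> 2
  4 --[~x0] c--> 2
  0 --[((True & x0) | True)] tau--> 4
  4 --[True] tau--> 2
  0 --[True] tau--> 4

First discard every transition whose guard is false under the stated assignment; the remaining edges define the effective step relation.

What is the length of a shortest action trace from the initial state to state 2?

Answer: 2

Trace:
Layered search for 2:
  Layer 0: {0}
  Layer 1: {4}
  Layer 2: {2}
depth(2)=2, e.g. tau·c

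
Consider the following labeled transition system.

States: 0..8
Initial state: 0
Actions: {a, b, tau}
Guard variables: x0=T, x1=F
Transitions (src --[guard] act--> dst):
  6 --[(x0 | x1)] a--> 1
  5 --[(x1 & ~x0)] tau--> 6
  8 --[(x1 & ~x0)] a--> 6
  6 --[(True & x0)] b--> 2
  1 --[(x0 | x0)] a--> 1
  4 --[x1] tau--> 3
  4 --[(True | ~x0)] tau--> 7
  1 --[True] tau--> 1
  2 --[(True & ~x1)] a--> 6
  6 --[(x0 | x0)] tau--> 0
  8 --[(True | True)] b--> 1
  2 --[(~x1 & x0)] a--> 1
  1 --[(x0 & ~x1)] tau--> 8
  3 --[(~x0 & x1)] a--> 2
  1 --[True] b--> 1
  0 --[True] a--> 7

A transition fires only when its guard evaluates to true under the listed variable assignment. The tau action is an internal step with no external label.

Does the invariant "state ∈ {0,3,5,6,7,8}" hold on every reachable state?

Safe = {0,3,5,6,7,8}
Reach set: {0,7}
  0: ✓
  7: ✓

Answer: INVARIANT HOLDS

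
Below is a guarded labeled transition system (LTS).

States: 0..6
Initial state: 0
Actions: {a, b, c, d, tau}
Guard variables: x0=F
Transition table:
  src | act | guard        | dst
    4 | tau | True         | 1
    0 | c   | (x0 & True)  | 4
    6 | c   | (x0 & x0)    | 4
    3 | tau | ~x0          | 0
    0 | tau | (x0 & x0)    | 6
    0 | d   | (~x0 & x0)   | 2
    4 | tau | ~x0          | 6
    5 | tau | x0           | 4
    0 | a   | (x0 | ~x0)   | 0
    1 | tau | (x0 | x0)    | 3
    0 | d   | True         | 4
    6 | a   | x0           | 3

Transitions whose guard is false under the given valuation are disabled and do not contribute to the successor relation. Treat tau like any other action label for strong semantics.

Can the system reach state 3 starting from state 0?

5 transition(s) survive guard evaluation.
depth 0: {0}
depth 1: {4}  total {0,4}
depth 2: {1,6}  total {0,1,4,6}
Reach set: {0,1,4,6}

Answer: UNREACHABLE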